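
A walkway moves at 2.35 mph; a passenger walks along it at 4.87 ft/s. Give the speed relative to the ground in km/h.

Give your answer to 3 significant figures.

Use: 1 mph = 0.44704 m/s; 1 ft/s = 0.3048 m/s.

9.13 km/h

2.35 mph × 0.44704 = 1.05054 m/s
4.87 ft/s × 0.3048 = 1.48438 m/s
Total: 1.05054 + 1.48438 = 2.53492 m/s
In km/h: 2.53492 / (1/3.6) = 9.12571 km/h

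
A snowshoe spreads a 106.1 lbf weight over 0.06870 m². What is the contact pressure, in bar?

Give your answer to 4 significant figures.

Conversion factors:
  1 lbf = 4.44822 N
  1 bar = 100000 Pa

106.1 lbf × 4.44822 = 471.956 N
P = F / A = 471.956 N / 0.0687 m² = 6869.81 Pa
6869.81 Pa ÷ (100000 Pa/bar) = 0.0686981 bar

0.06870 bar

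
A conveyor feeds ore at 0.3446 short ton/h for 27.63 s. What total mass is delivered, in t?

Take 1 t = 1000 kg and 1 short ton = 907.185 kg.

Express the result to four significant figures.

0.002399 t

0.3446 short ton/h → 0.0868378 kg/s
m = ṁ × t = 0.0868378 × 27.63 = 2.39933 kg
In t: 2.39933 / 1000 = 0.00239933 t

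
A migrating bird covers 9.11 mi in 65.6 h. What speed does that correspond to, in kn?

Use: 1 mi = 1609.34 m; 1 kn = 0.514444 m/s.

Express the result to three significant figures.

0.121 kn

9.11 mi × 1609.34 = 14661.1 m
65.6 h × 3600 = 236160 s
v = d / t = 14661.1 m / 236160 s = 0.0620812 m/s
0.0620812 m/s ÷ (0.514444 m/s/kn) = 0.120676 kn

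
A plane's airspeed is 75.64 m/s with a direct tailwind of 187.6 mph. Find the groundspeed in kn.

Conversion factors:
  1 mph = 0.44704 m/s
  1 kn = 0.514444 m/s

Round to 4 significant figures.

310.1 kn

75.64 m/s (already m/s)
187.6 mph × 0.44704 = 83.8647 m/s
Sum: 75.64 + 83.8647 = 159.505 m/s
In kn: 159.505 / 0.514444 = 310.053 kn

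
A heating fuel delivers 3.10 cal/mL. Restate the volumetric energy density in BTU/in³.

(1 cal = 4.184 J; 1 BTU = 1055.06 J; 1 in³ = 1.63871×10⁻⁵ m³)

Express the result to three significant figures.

3.10 cal/mL × 4.184 J/cal ÷ 10⁻⁶ m³/mL = 1.29704×10⁷ J/m³
1.29704×10⁷ J/m³ ÷ 1055.06 J/BTU × 1.63871×10⁻⁵ m³/in³ = 0.201455 BTU/in³

0.201 BTU/in³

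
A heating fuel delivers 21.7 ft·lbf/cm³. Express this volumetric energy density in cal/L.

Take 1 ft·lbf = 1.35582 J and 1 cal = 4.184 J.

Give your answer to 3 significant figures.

21.7 ft·lbf/cm³ × 1.35582 J/ft·lbf ÷ 10⁻⁶ m³/cm³ = 2.94213×10⁷ J/m³
2.94213×10⁷ J/m³ ÷ 4.184 J/cal × 0.001 m³/L = 7031.86 cal/L

7030 cal/L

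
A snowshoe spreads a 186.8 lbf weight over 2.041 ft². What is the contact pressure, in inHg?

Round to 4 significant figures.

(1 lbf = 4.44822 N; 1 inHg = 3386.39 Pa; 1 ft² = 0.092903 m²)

186.8 lbf × 4.44822 → 830.927 N
2.041 ft² × 0.092903 → 0.189615 m²
P = F / A = 830.927 N / 0.189615 m² = 4382.18 Pa
4382.18 Pa ÷ (3386.39 Pa/inHg) = 1.29406 inHg

1.294 inHg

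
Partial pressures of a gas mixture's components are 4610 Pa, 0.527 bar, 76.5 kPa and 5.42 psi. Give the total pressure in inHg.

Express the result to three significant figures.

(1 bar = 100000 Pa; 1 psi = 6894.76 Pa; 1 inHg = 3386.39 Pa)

4610 Pa (already Pa)
0.527 bar × 100000 = 52700 Pa
76.5 kPa × 1000 = 76500 Pa
5.42 psi × 6894.76 = 37369.6 Pa
Combined: 4610 + 52700 + 76500 + 37369.6 = 171180 Pa
In inHg: 171180 / 3386.39 = 50.5494 inHg

50.5 inHg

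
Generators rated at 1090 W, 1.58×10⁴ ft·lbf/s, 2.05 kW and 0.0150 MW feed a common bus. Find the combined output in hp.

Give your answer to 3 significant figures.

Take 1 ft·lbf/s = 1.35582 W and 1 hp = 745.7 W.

1090 W (already W)
1.58×10⁴ ft·lbf/s × 1.35582 = 21422 W
2.05 kW × 1000 = 2050 W
0.0150 MW × 1000000 = 15000 W
Total: 1090 + 21422 + 2050 + 15000 = 39562 W
In hp: 39562 / 745.7 = 53.0535 hp

53.1 hp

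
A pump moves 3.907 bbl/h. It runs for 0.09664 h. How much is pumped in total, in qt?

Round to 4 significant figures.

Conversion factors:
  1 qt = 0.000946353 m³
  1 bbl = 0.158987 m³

63.43 qt

3.907 bbl/h → 1.72545×10⁻⁴ m³/s
0.09664 h → 347.904 s
V = Q × t = 1.72545×10⁻⁴ × 347.904 = 0.0600291 m³
In qt: 0.0600291 / 0.000946353 = 63.432 qt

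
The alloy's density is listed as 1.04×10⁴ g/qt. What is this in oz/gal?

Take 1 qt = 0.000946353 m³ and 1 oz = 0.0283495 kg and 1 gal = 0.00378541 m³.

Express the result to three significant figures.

1.04×10⁴ g/qt × 0.001 kg/g ÷ 0.000946353 m³/qt = 10989.6 kg/m³
10989.6 kg/m³ ÷ 0.0283495 kg/oz × 0.00378541 m³/gal = 1467.4 oz/gal

1470 oz/gal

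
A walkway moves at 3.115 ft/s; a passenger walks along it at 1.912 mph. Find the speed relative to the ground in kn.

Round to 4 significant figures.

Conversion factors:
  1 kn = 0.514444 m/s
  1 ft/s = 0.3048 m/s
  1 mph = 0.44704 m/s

3.507 kn

3.115 ft/s × 0.3048 → 0.949452 m/s
1.912 mph × 0.44704 → 0.85474 m/s
Combined: 0.949452 + 0.85474 = 1.80419 m/s
In kn: 1.80419 / 0.514444 = 3.50707 kn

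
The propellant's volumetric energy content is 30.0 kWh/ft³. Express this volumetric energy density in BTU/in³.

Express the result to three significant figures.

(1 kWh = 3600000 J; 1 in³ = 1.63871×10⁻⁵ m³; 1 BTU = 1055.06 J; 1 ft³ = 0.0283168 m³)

59.2 BTU/in³

30.0 kWh/ft³ × 3600000 J/kWh ÷ 0.0283168 m³/ft³ = 3.81399×10⁹ J/m³
3.81399×10⁹ J/m³ ÷ 1055.06 J/BTU × 1.63871×10⁻⁵ m³/in³ = 59.2386 BTU/in³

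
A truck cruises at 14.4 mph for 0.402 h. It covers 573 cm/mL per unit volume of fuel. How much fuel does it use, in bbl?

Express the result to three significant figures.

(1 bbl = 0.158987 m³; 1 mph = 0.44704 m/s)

14.4 mph → 6.43738 m/s
0.402 h → 1447.2 s
d = v × t = 6.43738 × 1447.2 = 9316.18 m
573 cm/mL → 5.73×10⁶ m/m³
V = d / (distance per unit fuel) = 9316.18 / 5.73×10⁶ = 0.00162586 m³
In bbl: 0.00162586 / 0.158987 = 0.0102264 bbl

0.0102 bbl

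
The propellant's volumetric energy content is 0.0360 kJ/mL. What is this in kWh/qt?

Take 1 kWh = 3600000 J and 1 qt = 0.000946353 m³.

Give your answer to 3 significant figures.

0.0360 kJ/mL × 1000 J/kJ ÷ 10⁻⁶ m³/mL = 3.6×10⁷ J/m³
3.6×10⁷ J/m³ ÷ 3600000 J/kWh × 0.000946353 m³/qt = 0.00946353 kWh/qt

0.00946 kWh/qt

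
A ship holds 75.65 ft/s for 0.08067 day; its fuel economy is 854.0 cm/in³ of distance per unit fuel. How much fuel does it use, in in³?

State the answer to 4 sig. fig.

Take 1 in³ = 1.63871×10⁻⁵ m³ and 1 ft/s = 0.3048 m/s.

75.65 ft/s → 23.0581 m/s
0.08067 day → 6969.89 s
d = v × t = 23.0581 × 6969.89 = 160712 m
854.0 cm/in³ → 521142 m/m³
V = d / (distance per unit fuel) = 160712 / 521142 = 0.308384 m³
In in³: 0.308384 / 1.63871×10⁻⁵ = 18818.7 in³

1.882×10⁴ in³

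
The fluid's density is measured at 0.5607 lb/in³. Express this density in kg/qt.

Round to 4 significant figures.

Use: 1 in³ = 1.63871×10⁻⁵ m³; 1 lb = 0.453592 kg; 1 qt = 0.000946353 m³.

14.69 kg/qt

0.5607 lb/in³ × 0.453592 kg/lb ÷ 1.63871×10⁻⁵ m³/in³ = 15520.1 kg/m³
15520.1 kg/m³ × 0.000946353 m³/qt = 14.6875 kg/qt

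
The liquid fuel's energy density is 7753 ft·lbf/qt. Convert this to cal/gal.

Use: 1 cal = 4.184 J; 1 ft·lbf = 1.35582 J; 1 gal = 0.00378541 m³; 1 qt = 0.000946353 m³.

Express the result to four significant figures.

1.005×10⁴ cal/gal

7753 ft·lbf/qt × 1.35582 J/ft·lbf ÷ 0.000946353 m³/qt = 1.11076×10⁷ J/m³
1.11076×10⁷ J/m³ ÷ 4.184 J/cal × 0.00378541 m³/gal = 10049.4 cal/gal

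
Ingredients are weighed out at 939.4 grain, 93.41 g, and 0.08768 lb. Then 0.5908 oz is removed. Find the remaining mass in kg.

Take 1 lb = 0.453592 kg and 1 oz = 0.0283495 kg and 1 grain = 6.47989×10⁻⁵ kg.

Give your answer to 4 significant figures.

939.4 grain × 6.47989×10⁻⁵ → 0.0608721 kg
93.41 g × 0.001 → 0.09341 kg
0.08768 lb × 0.453592 → 0.0397709 kg
0.5908 oz × 0.0283495 → 0.0167489 kg
Net: 0.0608721 + 0.09341 + 0.0397709 − 0.0167489 = 0.177304 kg

0.1773 kg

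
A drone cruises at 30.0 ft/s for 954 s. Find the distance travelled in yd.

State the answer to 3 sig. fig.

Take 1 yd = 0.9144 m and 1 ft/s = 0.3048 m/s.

9540 yd

30.0 ft/s × 0.3048 = 9.144 m/s
d = v × t = 9.144 m/s × 954 s = 8723.38 m
8723.38 m ÷ (0.9144 m/yd) = 9540 yd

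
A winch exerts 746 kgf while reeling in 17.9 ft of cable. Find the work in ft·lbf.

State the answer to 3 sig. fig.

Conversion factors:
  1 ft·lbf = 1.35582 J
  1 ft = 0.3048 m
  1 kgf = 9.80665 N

746 kgf × 9.80665 = 7315.76 N
17.9 ft × 0.3048 = 5.45592 m
W = F × d = 7315.76 N × 5.45592 m = 39914.2 J
39914.2 J ÷ (1.35582 J/ft·lbf) = 29439.2 ft·lbf

2.94×10⁴ ft·lbf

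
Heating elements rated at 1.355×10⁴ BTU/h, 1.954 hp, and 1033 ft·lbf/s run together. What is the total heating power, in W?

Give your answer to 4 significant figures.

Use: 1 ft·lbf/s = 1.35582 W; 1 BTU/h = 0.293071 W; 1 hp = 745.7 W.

6829 W

1.355×10⁴ BTU/h × 0.293071 → 3971.11 W
1.954 hp × 745.7 → 1457.1 W
1033 ft·lbf/s × 1.35582 → 1400.56 W
Total: 3971.11 + 1457.1 + 1400.56 = 6828.77 W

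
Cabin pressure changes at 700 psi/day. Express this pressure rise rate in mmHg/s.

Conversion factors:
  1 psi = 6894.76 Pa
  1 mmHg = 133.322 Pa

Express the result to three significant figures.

0.419 mmHg/s

700 psi/day × 6894.76 Pa/psi ÷ 86400 s/day = 55.8603 Pa/s
55.8603 Pa/s ÷ 133.322 Pa/mmHg = 0.418988 mmHg/s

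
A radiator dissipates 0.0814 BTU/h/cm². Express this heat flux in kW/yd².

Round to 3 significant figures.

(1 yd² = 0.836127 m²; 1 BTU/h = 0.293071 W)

0.199 kW/yd²

0.0814 BTU/h/cm² × 0.293071 W/BTU/h ÷ 0.0001 m²/cm² = 238.56 W/m²
238.56 W/m² ÷ 1000 W/kW × 0.836127 m²/yd² = 0.199466 kW/yd²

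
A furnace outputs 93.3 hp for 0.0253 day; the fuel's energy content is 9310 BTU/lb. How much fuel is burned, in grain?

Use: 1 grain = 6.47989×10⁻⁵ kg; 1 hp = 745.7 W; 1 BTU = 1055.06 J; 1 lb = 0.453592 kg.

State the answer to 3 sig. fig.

93.3 hp → 69573.8 W
0.0253 day → 2185.92 s
E = P × t = 69573.8 × 2185.92 = 1.52083×10⁸ J
9310 BTU/lb → 2.16552×10⁷ J/kg
m = E / e_s = 1.52083×10⁸ / 2.16552×10⁷ = 7.02293 kg
In grain: 7.02293 / 6.47989×10⁻⁵ = 108380 grain

1.08×10⁵ grain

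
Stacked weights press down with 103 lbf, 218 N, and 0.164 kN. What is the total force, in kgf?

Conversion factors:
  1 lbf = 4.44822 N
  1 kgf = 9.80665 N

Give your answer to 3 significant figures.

103 lbf × 4.44822 = 458.167 N
218 N (already N)
0.164 kN × 1000 = 164 N
Sum: 458.167 + 218 + 164 = 840.167 N
In kgf: 840.167 / 9.80665 = 85.6732 kgf

85.7 kgf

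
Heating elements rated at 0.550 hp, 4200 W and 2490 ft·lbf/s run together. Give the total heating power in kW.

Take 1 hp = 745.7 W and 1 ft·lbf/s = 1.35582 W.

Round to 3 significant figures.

7.99 kW

0.550 hp × 745.7 = 410.135 W
4200 W (already W)
2490 ft·lbf/s × 1.35582 = 3375.99 W
Sum: 410.135 + 4200 + 3375.99 = 7986.12 W
In kW: 7986.12 / 1000 = 7.98612 kW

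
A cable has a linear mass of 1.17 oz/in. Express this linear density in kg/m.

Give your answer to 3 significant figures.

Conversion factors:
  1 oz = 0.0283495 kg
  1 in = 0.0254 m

1.17 oz/in × 0.0283495 kg/oz ÷ 0.0254 m/in = 1.30586 kg/m
1.30586 kg/m  = 1.30586 kg/m

1.31 kg/m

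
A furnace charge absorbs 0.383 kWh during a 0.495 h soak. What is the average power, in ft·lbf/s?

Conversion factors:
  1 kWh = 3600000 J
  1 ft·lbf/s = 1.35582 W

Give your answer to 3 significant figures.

571 ft·lbf/s

0.383 kWh × 3600000 → 1.3788×10⁶ J
0.495 h × 3600 → 1782 s
P = E / t = 1.3788×10⁶ J / 1782 s = 773.737 W
773.737 W ÷ (1.35582 W/ft·lbf/s) = 570.678 ft·lbf/s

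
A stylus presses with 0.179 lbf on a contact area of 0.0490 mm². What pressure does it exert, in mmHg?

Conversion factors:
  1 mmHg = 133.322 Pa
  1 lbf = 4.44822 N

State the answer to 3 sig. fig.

1.22×10⁵ mmHg

0.179 lbf × 4.44822 = 0.796231 N
0.0490 mm² × 10⁻⁶ = 4.9×10⁻⁸ m²
P = F / A = 0.796231 N / 4.9×10⁻⁸ m² = 1.62496×10⁷ Pa
1.62496×10⁷ Pa ÷ (133.322 Pa/mmHg) = 121882 mmHg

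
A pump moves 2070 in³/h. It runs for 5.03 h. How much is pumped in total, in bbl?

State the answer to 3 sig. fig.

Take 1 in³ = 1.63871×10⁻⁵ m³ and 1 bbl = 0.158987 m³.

1.07 bbl

2070 in³/h → 9.42258×10⁻⁶ m³/s
5.03 h → 18108 s
V = Q × t = 9.42258×10⁻⁶ × 18108 = 0.170624 m³
In bbl: 0.170624 / 0.158987 = 1.07319 bbl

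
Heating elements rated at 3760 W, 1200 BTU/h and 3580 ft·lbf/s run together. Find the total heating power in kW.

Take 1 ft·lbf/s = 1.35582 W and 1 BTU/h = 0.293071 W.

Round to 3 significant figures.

3760 W (already W)
1200 BTU/h × 0.293071 = 351.685 W
3580 ft·lbf/s × 1.35582 = 4853.84 W
Combined: 3760 + 351.685 + 4853.84 = 8965.52 W
In kW: 8965.52 / 1000 = 8.96552 kW

8.97 kW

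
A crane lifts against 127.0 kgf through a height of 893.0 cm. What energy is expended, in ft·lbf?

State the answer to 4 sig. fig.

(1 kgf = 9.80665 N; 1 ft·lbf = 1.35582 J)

127.0 kgf × 9.80665 → 1245.44 N
893.0 cm × 0.01 → 8.93 m
W = F × d = 1245.44 N × 8.93 m = 11121.8 J
11121.8 J ÷ (1.35582 J/ft·lbf) = 8203.01 ft·lbf

8203 ft·lbf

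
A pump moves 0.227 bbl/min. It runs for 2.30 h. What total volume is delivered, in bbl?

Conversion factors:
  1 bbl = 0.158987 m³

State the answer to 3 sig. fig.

31.3 bbl

0.227 bbl/min → 6.01501×10⁻⁴ m³/s
2.30 h → 8280 s
V = Q × t = 6.01501×10⁻⁴ × 8280 = 4.98043 m³
In bbl: 4.98043 / 0.158987 = 31.326 bbl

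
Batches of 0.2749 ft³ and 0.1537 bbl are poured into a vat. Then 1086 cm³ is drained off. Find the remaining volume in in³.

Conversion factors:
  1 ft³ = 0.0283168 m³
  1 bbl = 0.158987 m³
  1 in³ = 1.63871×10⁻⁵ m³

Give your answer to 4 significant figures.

0.2749 ft³ × 0.0283168 = 0.00778429 m³
0.1537 bbl × 0.158987 = 0.0244363 m³
1086 cm³ × 10⁻⁶ = 0.001086 m³
Sum: 0.00778429 + 0.0244363 − 0.001086 = 0.0311346 m³
In in³: 0.0311346 / 1.63871×10⁻⁵ = 1899.95 in³

1900 in³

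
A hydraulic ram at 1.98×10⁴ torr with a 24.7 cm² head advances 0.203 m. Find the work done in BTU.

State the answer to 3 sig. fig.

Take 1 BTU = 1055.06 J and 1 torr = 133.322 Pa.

1.98×10⁴ torr → 2.63978×10⁶ Pa
24.7 cm² → 0.00247 m²
F = P × A = 2.63978×10⁶ × 0.00247 = 6520.26 N
W = F × d = 6520.26 × 0.203 = 1323.61 J
In BTU: 1323.61 / 1055.06 = 1.25454 BTU

1.25 BTU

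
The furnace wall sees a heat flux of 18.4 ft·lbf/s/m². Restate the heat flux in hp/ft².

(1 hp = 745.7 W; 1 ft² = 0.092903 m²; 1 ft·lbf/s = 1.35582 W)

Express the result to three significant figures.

0.00311 hp/ft²

18.4 ft·lbf/s/m² × 1.35582 W/ft·lbf/s = 24.9471 W/m²
24.9471 W/m² ÷ 745.7 W/hp × 0.092903 m²/ft² = 0.00310803 hp/ft²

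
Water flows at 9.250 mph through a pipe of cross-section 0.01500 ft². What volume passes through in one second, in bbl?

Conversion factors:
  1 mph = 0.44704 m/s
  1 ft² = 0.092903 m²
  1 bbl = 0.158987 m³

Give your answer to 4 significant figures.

9.250 mph × 0.44704 = 4.13512 m/s
0.01500 ft² × 0.092903 = 0.00139354 m²
V = v × A × t = 4.13512 m/s × 0.00139354 m² × 1 s = 0.00576246 m³
0.00576246 m³ ÷ (0.158987 m³/bbl) = 0.0362449 bbl

0.03624 bbl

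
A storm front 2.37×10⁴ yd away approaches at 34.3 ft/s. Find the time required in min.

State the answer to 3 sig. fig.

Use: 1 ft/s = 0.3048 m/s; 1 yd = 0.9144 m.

2.37×10⁴ yd × 0.9144 → 21671.3 m
34.3 ft/s × 0.3048 → 10.4546 m/s
t = d / v = 21671.3 m / 10.4546 m/s = 2072.9 s
2072.9 s ÷ (60 s/min) = 34.5483 min

34.5 min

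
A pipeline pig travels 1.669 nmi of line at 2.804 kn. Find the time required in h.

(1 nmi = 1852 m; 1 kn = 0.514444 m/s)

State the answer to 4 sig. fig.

0.5952 h

1.669 nmi × 1852 → 3090.99 m
2.804 kn × 0.514444 → 1.4425 m/s
t = d / v = 3090.99 m / 1.4425 m/s = 2142.8 s
2142.8 s ÷ (3600 s/h) = 0.595222 h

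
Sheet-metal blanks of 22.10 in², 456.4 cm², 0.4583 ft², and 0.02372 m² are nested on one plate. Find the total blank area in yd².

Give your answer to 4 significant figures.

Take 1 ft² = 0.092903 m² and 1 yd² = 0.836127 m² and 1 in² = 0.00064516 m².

0.1509 yd²

22.10 in² × 0.00064516 = 0.014258 m²
456.4 cm² × 0.0001 = 0.04564 m²
0.4583 ft² × 0.092903 = 0.0425774 m²
0.02372 m² (already m²)
Sum: 0.014258 + 0.04564 + 0.0425774 + 0.02372 = 0.126195 m²
In yd²: 0.126195 / 0.836127 = 0.150928 yd²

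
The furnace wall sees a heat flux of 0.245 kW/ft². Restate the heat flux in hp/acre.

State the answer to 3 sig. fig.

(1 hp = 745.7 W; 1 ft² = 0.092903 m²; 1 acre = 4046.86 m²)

0.245 kW/ft² × 1000 W/kW ÷ 0.092903 m²/ft² = 2637.16 W/m²
2637.16 W/m² ÷ 745.7 W/hp × 4046.86 m²/acre = 14311.7 hp/acre

1.43×10⁴ hp/acre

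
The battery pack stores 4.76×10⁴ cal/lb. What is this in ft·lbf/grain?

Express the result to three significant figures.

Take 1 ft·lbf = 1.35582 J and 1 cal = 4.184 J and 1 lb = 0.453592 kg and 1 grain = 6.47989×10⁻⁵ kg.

4.76×10⁴ cal/lb × 4.184 J/cal ÷ 0.453592 kg/lb = 439069 J/kg
439069 J/kg ÷ 1.35582 J/ft·lbf × 6.47989×10⁻⁵ kg/grain = 20.9845 ft·lbf/grain

21.0 ft·lbf/grain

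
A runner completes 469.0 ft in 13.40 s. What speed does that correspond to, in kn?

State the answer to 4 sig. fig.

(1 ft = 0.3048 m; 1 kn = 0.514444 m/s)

469.0 ft × 0.3048 → 142.951 m
v = d / t = 142.951 m / 13.4 s = 10.668 m/s
10.668 m/s ÷ (0.514444 m/s/kn) = 20.737 kn

20.74 kn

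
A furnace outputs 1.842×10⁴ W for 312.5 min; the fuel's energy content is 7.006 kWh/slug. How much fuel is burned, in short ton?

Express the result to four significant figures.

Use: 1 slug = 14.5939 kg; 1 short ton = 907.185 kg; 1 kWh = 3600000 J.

0.2203 short ton

312.5 min → 18750 s
E = P × t = 18420 × 18750 = 3.45375×10⁸ J
7.006 kWh/slug → 1.72823×10⁶ J/kg
m = E / e_s = 3.45375×10⁸ / 1.72823×10⁶ = 199.843 kg
In short ton: 199.843 / 907.185 = 0.220289 short ton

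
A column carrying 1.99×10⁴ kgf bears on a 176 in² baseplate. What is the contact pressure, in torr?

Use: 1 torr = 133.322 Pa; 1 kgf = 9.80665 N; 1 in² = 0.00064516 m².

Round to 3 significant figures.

1.99×10⁴ kgf × 9.80665 = 195152 N
176 in² × 0.00064516 = 0.113548 m²
P = F / A = 195152 N / 0.113548 m² = 1.71867×10⁶ Pa
1.71867×10⁶ Pa ÷ (133.322 Pa/torr) = 12891.1 torr

1.29×10⁴ torr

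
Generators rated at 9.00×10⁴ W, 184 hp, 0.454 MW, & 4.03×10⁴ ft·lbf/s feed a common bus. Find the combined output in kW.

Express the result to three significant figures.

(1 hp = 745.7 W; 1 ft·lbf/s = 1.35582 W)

9.00×10⁴ W (already W)
184 hp × 745.7 = 137209 W
0.454 MW × 1000000 = 454000 W
4.03×10⁴ ft·lbf/s × 1.35582 = 54639.5 W
Total: 90000 + 137209 + 454000 + 54639.5 = 735848 W
In kW: 735848 / 1000 = 735.848 kW

736 kW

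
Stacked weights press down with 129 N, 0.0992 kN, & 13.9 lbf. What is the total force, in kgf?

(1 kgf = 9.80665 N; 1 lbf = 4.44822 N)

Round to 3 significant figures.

29.6 kgf

129 N (already N)
0.0992 kN × 1000 → 99.2 N
13.9 lbf × 4.44822 → 61.8303 N
Total: 129 + 99.2 + 61.8303 = 290.03 N
In kgf: 290.03 / 9.80665 = 29.5748 kgf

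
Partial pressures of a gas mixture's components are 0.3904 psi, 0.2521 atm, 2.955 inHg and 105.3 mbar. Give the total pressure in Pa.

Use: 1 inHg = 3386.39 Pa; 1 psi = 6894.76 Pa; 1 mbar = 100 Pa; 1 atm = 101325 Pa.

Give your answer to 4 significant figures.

4.877×10⁴ Pa

0.3904 psi × 6894.76 = 2691.71 Pa
0.2521 atm × 101325 = 25544 Pa
2.955 inHg × 3386.39 = 10006.8 Pa
105.3 mbar × 100 = 10530 Pa
Sum: 2691.71 + 25544 + 10006.8 + 10530 = 48772.5 Pa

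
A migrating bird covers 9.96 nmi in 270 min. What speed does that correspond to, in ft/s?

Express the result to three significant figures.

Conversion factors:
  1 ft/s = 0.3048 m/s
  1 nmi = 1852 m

3.74 ft/s

9.96 nmi × 1852 = 18445.9 m
270 min × 60 = 16200 s
v = d / t = 18445.9 m / 16200 s = 1.13864 m/s
1.13864 m/s ÷ (0.3048 m/s/ft/s) = 3.7357 ft/s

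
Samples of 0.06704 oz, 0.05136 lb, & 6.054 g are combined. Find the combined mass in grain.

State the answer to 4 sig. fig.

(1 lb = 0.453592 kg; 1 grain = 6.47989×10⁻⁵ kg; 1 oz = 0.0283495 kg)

482.3 grain

0.06704 oz × 0.0283495 = 0.00190055 kg
0.05136 lb × 0.453592 = 0.0232965 kg
6.054 g × 0.001 = 0.006054 kg
Total: 0.00190055 + 0.0232965 + 0.006054 = 0.031251 kg
In grain: 0.031251 / 6.47989×10⁻⁵ = 482.277 grain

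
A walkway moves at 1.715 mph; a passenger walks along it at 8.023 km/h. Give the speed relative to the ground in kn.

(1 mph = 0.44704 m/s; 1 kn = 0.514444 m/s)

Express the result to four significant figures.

5.822 kn

1.715 mph × 0.44704 = 0.766674 m/s
8.023 km/h × (1/3.6) = 2.22861 m/s
Sum: 0.766674 + 2.22861 = 2.99528 m/s
In kn: 2.99528 / 0.514444 = 5.82236 kn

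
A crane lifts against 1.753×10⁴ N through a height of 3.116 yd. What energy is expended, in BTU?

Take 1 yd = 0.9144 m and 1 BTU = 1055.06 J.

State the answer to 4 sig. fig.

47.34 BTU

3.116 yd × 0.9144 → 2.84927 m
W = F × d = 17530 N × 2.84927 m = 49947.7 J
49947.7 J ÷ (1055.06 J/BTU) = 47.3411 BTU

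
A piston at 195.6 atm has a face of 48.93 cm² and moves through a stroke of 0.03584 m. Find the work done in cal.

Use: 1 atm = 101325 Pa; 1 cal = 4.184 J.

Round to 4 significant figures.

195.6 atm → 1.98192×10⁷ Pa
48.93 cm² → 0.004893 m²
F = P × A = 1.98192×10⁷ × 0.004893 = 96975.3 N
W = F × d = 96975.3 × 0.03584 = 3475.59 J
In cal: 3475.59 / 4.184 = 830.686 cal

830.7 cal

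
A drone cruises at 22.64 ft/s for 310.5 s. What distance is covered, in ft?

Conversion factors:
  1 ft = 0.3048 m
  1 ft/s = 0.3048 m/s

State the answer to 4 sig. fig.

22.64 ft/s × 0.3048 → 6.90067 m/s
d = v × t = 6.90067 m/s × 310.5 s = 2142.66 m
2142.66 m ÷ (0.3048 m/ft) = 7029.72 ft

7030 ft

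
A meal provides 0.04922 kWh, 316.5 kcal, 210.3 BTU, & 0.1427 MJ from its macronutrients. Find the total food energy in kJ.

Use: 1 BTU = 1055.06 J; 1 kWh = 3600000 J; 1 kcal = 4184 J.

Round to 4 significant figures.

1866 kJ

0.04922 kWh × 3600000 = 177192 J
316.5 kcal × 4184 = 1.32424×10⁶ J
210.3 BTU × 1055.06 = 221879 J
0.1427 MJ × 1000000 = 142700 J
Sum: 177192 + 1.32424×10⁶ + 221879 + 142700 = 1.86601×10⁶ J
In kJ: 1.86601×10⁶ / 1000 = 1866.01 kJ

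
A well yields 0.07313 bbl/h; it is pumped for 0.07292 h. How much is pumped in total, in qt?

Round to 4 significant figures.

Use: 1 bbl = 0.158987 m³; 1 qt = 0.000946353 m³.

0.8959 qt

0.07313 bbl/h → 3.22964×10⁻⁶ m³/s
0.07292 h → 262.512 s
V = Q × t = 3.22964×10⁻⁶ × 262.512 = 8.47819×10⁻⁴ m³
In qt: 8.47819×10⁻⁴ / 0.000946353 = 0.89588 qt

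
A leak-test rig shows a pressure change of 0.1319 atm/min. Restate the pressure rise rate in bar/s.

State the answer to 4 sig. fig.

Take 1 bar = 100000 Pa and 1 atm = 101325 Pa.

0.1319 atm/min × 101325 Pa/atm ÷ 60 s/min = 222.746 Pa/s
222.746 Pa/s ÷ 100000 Pa/bar = 0.00222746 bar/s

0.002227 bar/s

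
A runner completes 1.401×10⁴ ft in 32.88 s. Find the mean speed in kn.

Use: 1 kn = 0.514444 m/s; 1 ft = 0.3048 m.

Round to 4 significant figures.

1.401×10⁴ ft × 0.3048 = 4270.25 m
v = d / t = 4270.25 m / 32.88 s = 129.874 m/s
129.874 m/s ÷ (0.514444 m/s/kn) = 252.455 kn

252.5 kn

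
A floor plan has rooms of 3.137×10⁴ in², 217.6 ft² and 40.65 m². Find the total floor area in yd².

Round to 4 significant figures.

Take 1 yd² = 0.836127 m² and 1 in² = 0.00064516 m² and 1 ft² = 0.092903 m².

3.137×10⁴ in² × 0.00064516 → 20.2387 m²
217.6 ft² × 0.092903 → 20.2157 m²
40.65 m² (already m²)
Combined: 20.2387 + 20.2157 + 40.65 = 81.1044 m²
In yd²: 81.1044 / 0.836127 = 97.0001 yd²

97.00 yd²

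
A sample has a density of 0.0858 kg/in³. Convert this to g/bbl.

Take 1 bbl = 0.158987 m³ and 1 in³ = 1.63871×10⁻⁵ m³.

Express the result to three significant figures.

8.32×10⁵ g/bbl

0.0858 kg/in³ ÷ 1.63871×10⁻⁵ m³/in³ = 5235.83 kg/m³
5235.83 kg/m³ ÷ 0.001 kg/g × 0.158987 m³/bbl = 832429 g/bbl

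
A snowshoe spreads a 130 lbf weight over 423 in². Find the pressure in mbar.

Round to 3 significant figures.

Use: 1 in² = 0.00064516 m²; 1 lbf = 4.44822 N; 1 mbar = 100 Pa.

130 lbf × 4.44822 = 578.269 N
423 in² × 0.00064516 = 0.272903 m²
P = F / A = 578.269 N / 0.272903 m² = 2118.95 Pa
2118.95 Pa ÷ (100 Pa/mbar) = 21.1895 mbar

21.2 mbar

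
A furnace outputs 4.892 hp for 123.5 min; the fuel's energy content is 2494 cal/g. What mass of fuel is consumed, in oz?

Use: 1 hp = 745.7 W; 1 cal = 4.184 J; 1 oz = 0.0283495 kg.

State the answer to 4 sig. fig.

91.38 oz

4.892 hp → 3647.96 W
123.5 min → 7410 s
E = P × t = 3647.96 × 7410 = 2.70314×10⁷ J
2494 cal/g → 1.04349×10⁷ J/kg
m = E / e_s = 2.70314×10⁷ / 1.04349×10⁷ = 2.59048 kg
In oz: 2.59048 / 0.0283495 = 91.3766 oz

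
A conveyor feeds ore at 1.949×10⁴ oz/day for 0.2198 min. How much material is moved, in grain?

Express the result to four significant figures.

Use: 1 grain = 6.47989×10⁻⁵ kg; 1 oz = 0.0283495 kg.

1.949×10⁴ oz/day → 0.00639504 kg/s
0.2198 min → 13.188 s
m = ṁ × t = 0.00639504 × 13.188 = 0.0843378 kg
In grain: 0.0843378 / 6.47989×10⁻⁵ = 1301.53 grain

1302 grain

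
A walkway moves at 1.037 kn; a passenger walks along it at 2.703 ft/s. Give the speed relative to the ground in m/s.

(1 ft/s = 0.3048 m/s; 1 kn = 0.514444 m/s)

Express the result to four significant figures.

1.037 kn × 0.514444 = 0.533478 m/s
2.703 ft/s × 0.3048 = 0.823874 m/s
Combined: 0.533478 + 0.823874 = 1.35735 m/s

1.357 m/s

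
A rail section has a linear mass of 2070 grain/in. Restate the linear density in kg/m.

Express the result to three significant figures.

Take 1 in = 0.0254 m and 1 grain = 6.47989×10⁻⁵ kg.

2070 grain/in × 6.47989×10⁻⁵ kg/grain ÷ 0.0254 m/in = 5.28086 kg/m
5.28086 kg/m  = 5.28086 kg/m

5.28 kg/m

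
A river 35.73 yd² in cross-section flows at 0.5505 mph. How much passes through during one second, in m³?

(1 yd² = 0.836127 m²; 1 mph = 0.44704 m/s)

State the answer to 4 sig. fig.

0.5505 mph × 0.44704 = 0.246096 m/s
35.73 yd² × 0.836127 = 29.8748 m²
V = v × A × t = 0.246096 m/s × 29.8748 m² × 1 s = 7.35207 m³

7.352 m³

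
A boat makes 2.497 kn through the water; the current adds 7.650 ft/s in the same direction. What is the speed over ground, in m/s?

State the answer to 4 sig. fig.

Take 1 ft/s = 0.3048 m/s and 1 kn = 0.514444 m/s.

3.616 m/s

2.497 kn × 0.514444 = 1.28457 m/s
7.650 ft/s × 0.3048 = 2.33172 m/s
Total: 1.28457 + 2.33172 = 3.61629 m/s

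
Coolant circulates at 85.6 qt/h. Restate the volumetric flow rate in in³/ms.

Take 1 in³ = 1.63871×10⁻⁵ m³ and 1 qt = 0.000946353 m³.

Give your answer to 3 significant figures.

85.6 qt/h × 0.000946353 m³/qt ÷ 3600 s/h = 2.25022×10⁻⁵ m³/s
2.25022×10⁻⁵ m³/s ÷ 1.63871×10⁻⁵ m³/in³ × 0.001 s/ms = 0.00137317 in³/ms

0.00137 in³/ms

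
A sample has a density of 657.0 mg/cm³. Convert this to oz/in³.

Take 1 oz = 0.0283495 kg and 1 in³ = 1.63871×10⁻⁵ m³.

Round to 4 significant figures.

657.0 mg/cm³ × 10⁻⁶ kg/mg ÷ 10⁻⁶ m³/cm³ = 657 kg/m³
657 kg/m³ ÷ 0.0283495 kg/oz × 1.63871×10⁻⁵ m³/in³ = 0.379771 oz/in³

0.3798 oz/in³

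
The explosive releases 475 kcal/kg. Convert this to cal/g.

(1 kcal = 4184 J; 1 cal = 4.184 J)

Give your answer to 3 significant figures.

475 kcal/kg × 4184 J/kcal = 1.9874×10⁶ J/kg
1.9874×10⁶ J/kg ÷ 4.184 J/cal × 0.001 kg/g = 475 cal/g

475 cal/g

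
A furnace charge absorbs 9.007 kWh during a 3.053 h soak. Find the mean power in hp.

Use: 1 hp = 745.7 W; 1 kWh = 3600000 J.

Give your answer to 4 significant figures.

3.956 hp

9.007 kWh × 3600000 = 3.24252×10⁷ J
3.053 h × 3600 = 10990.8 s
P = E / t = 3.24252×10⁷ J / 10990.8 s = 2950.21 W
2950.21 W ÷ (745.7 W/hp) = 3.9563 hp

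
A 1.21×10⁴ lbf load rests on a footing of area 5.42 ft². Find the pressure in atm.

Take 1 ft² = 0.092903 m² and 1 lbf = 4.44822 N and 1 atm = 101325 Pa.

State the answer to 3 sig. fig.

1.05 atm

1.21×10⁴ lbf × 4.44822 = 53823.5 N
5.42 ft² × 0.092903 = 0.503534 m²
P = F / A = 53823.5 N / 0.503534 m² = 106891 Pa
106891 Pa ÷ (101325 Pa/atm) = 1.05493 atm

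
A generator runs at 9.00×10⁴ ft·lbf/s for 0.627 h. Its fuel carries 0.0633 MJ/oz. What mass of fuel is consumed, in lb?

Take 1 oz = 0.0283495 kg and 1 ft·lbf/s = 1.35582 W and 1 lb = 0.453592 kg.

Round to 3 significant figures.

9.00×10⁴ ft·lbf/s → 122024 W
0.627 h → 2257.2 s
E = P × t = 122024 × 2257.2 = 2.75433×10⁸ J
0.0633 MJ/oz → 2.23284×10⁶ J/kg
m = E / e_s = 2.75433×10⁸ / 2.23284×10⁶ = 123.355 kg
In lb: 123.355 / 0.453592 = 271.951 lb

272 lb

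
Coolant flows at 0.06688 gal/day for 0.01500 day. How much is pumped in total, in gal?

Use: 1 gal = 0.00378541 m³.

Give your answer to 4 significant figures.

0.001003 gal

0.06688 gal/day → 2.93019×10⁻⁹ m³/s
0.01500 day → 1296 s
V = Q × t = 2.93019×10⁻⁹ × 1296 = 3.79753×10⁻⁶ m³
In gal: 3.79753×10⁻⁶ / 0.00378541 = 0.0010032 gal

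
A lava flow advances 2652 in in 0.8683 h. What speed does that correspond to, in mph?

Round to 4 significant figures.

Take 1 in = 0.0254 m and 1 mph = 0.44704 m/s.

0.04820 mph

2652 in × 0.0254 → 67.3608 m
0.8683 h × 3600 → 3125.88 s
v = d / t = 67.3608 m / 3125.88 s = 0.0215494 m/s
0.0215494 m/s ÷ (0.44704 m/s/mph) = 0.0482046 mph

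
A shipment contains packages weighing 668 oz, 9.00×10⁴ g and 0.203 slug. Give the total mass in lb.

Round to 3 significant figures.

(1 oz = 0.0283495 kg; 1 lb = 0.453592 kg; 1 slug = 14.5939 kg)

668 oz × 0.0283495 → 18.9375 kg
9.00×10⁴ g × 0.001 → 90 kg
0.203 slug × 14.5939 → 2.96256 kg
Sum: 18.9375 + 90 + 2.96256 = 111.9 kg
In lb: 111.9 / 0.453592 = 246.697 lb

247 lb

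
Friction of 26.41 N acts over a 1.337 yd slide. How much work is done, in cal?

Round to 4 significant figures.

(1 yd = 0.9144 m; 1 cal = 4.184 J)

1.337 yd × 0.9144 → 1.22255 m
W = F × d = 26.41 N × 1.22255 m = 32.2875 J
32.2875 J ÷ (4.184 J/cal) = 7.7169 cal

7.717 cal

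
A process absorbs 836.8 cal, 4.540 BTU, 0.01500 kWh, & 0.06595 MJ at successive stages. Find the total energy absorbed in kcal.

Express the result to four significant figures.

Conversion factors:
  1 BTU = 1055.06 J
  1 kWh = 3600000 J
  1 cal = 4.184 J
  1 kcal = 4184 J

836.8 cal × 4.184 = 3501.17 J
4.540 BTU × 1055.06 = 4789.97 J
0.01500 kWh × 3600000 = 54000 J
0.06595 MJ × 1000000 = 65950 J
Combined: 3501.17 + 4789.97 + 54000 + 65950 = 128241 J
In kcal: 128241 / 4184 = 30.6503 kcal

30.65 kcal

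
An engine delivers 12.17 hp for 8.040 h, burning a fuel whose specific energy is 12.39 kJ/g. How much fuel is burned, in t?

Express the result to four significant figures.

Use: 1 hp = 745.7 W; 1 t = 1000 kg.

12.17 hp → 9075.17 W
8.040 h → 28944 s
E = P × t = 9075.17 × 28944 = 2.62672×10⁸ J
12.39 kJ/g → 1.239×10⁷ J/kg
m = E / e_s = 2.62672×10⁸ / 1.239×10⁷ = 21.2003 kg
In t: 21.2003 / 1000 = 0.0212003 t

0.02120 t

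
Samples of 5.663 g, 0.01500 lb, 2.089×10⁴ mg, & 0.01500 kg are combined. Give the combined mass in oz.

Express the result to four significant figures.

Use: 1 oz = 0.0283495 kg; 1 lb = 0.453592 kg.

1.706 oz

5.663 g × 0.001 = 0.005663 kg
0.01500 lb × 0.453592 = 0.00680388 kg
2.089×10⁴ mg × 10⁻⁶ = 0.02089 kg
0.01500 kg (already kg)
Sum: 0.005663 + 0.00680388 + 0.02089 + 0.015 = 0.0483569 kg
In oz: 0.0483569 / 0.0283495 = 1.70574 oz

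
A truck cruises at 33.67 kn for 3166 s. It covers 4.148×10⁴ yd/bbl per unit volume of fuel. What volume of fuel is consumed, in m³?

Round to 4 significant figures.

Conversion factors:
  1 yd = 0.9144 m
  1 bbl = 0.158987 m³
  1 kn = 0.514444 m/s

0.2299 m³

33.67 kn → 17.3213 m/s
d = v × t = 17.3213 × 3166 = 54839.2 m
4.148×10⁴ yd/bbl → 238569 m/m³
V = d / (distance per unit fuel) = 54839.2 / 238569 = 0.229867 m³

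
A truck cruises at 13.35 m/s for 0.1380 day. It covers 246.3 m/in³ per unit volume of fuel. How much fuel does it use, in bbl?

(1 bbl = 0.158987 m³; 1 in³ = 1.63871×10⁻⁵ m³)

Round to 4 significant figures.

0.06661 bbl

0.1380 day → 11923.2 s
d = v × t = 13.35 × 11923.2 = 159175 m
246.3 m/in³ → 1.50301×10⁷ m/m³
V = d / (distance per unit fuel) = 159175 / 1.50301×10⁷ = 0.0105904 m³
In bbl: 0.0105904 / 0.158987 = 0.0666117 bbl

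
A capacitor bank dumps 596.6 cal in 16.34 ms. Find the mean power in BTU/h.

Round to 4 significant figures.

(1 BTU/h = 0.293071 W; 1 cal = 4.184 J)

5.213×10⁵ BTU/h

596.6 cal × 4.184 = 2496.17 J
16.34 ms × 0.001 = 0.01634 s
P = E / t = 2496.17 J / 0.01634 s = 152764 W
152764 W ÷ (0.293071 W/BTU/h) = 521253 BTU/h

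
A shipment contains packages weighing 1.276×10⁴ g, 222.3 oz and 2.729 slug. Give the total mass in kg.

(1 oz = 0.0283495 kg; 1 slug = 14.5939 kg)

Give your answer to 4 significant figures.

58.89 kg

1.276×10⁴ g × 0.001 → 12.76 kg
222.3 oz × 0.0283495 → 6.30209 kg
2.729 slug × 14.5939 → 39.8268 kg
Sum: 12.76 + 6.30209 + 39.8268 = 58.8889 kg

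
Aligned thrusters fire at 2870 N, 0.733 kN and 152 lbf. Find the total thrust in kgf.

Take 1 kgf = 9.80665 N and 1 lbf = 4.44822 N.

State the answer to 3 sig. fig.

436 kgf

2870 N (already N)
0.733 kN × 1000 = 733 N
152 lbf × 4.44822 = 676.129 N
Combined: 2870 + 733 + 676.129 = 4279.13 N
In kgf: 4279.13 / 9.80665 = 436.35 kgf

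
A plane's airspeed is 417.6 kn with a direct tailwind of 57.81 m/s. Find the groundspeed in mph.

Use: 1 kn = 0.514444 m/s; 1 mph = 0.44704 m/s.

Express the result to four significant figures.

417.6 kn × 0.514444 = 214.832 m/s
57.81 m/s (already m/s)
Sum: 214.832 + 57.81 = 272.642 m/s
In mph: 272.642 / 0.44704 = 609.883 mph

609.9 mph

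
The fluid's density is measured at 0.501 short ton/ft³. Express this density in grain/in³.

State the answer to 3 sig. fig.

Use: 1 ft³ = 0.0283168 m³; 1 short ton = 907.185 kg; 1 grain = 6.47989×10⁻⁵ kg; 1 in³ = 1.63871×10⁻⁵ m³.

4060 grain/in³

0.501 short ton/ft³ × 907.185 kg/short ton ÷ 0.0283168 m³/ft³ = 16050.5 kg/m³
16050.5 kg/m³ ÷ 6.47989×10⁻⁵ kg/grain × 1.63871×10⁻⁵ m³/in³ = 4059.04 grain/in³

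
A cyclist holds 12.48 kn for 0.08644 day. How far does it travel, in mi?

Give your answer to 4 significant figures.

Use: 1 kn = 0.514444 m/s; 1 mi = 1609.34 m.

29.79 mi

12.48 kn × 0.514444 → 6.42026 m/s
0.08644 day × 86400 → 7468.42 s
d = v × t = 6.42026 m/s × 7468.42 s = 47949.2 m
47949.2 m ÷ (1609.34 m/mi) = 29.7943 mi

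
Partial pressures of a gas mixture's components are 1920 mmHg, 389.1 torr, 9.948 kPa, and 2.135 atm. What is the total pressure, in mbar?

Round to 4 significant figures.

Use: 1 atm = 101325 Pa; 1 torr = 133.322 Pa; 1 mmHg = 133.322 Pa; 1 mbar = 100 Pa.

5341 mbar

1920 mmHg × 133.322 → 255978 Pa
389.1 torr × 133.322 → 51875.6 Pa
9.948 kPa × 1000 → 9948 Pa
2.135 atm × 101325 → 216329 Pa
Combined: 255978 + 51875.6 + 9948 + 216329 = 534131 Pa
In mbar: 534131 / 100 = 5341.31 mbar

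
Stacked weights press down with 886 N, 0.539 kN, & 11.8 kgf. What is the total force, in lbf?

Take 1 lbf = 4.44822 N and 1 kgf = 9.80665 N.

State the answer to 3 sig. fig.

886 N (already N)
0.539 kN × 1000 = 539 N
11.8 kgf × 9.80665 = 115.718 N
Sum: 886 + 539 + 115.718 = 1540.72 N
In lbf: 1540.72 / 4.44822 = 346.368 lbf

346 lbf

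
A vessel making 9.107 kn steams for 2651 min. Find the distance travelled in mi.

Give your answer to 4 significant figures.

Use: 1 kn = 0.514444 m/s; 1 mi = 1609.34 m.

9.107 kn × 0.514444 → 4.68504 m/s
2651 min × 60 → 159060 s
d = v × t = 4.68504 m/s × 159060 s = 745202 m
745202 m ÷ (1609.34 m/mi) = 463.048 mi

463.0 mi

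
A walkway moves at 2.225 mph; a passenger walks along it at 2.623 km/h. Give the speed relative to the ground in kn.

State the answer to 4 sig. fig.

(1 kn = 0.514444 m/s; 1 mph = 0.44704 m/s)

2.225 mph × 0.44704 = 0.994664 m/s
2.623 km/h × (1/3.6) = 0.728611 m/s
Combined: 0.994664 + 0.728611 = 1.72328 m/s
In kn: 1.72328 / 0.514444 = 3.34979 kn

3.350 kn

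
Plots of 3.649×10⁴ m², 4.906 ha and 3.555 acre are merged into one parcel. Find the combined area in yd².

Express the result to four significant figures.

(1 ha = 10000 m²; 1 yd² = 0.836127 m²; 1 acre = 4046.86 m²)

3.649×10⁴ m² (already m²)
4.906 ha × 10000 = 49060 m²
3.555 acre × 4046.86 = 14386.6 m²
Sum: 36490 + 49060 + 14386.6 = 99936.6 m²
In yd²: 99936.6 / 0.836127 = 119523 yd²

1.195×10⁵ yd²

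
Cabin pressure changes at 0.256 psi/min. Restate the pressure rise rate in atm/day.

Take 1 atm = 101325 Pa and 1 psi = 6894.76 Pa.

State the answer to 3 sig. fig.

25.1 atm/day

0.256 psi/min × 6894.76 Pa/psi ÷ 60 s/min = 29.4176 Pa/s
29.4176 Pa/s ÷ 101325 Pa/atm × 86400 s/day = 25.0844 atm/day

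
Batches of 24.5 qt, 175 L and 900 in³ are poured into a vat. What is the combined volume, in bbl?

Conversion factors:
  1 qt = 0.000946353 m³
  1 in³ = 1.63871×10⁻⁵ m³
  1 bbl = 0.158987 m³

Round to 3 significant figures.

1.34 bbl

24.5 qt × 0.000946353 → 0.0231856 m³
175 L × 0.001 → 0.175 m³
900 in³ × 1.63871×10⁻⁵ → 0.0147484 m³
Sum: 0.0231856 + 0.175 + 0.0147484 = 0.212934 m³
In bbl: 0.212934 / 0.158987 = 1.33932 bbl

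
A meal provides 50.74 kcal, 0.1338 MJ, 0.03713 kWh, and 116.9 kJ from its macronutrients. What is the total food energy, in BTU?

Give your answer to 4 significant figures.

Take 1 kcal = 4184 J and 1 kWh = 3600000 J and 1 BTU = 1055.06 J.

50.74 kcal × 4184 = 212296 J
0.1338 MJ × 1000000 = 133800 J
0.03713 kWh × 3600000 = 133668 J
116.9 kJ × 1000 = 116900 J
Combined: 212296 + 133800 + 133668 + 116900 = 596664 J
In BTU: 596664 / 1055.06 = 565.526 BTU

565.5 BTU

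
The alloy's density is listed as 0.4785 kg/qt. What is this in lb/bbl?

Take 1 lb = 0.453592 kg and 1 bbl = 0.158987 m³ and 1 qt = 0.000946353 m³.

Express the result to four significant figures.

0.4785 kg/qt ÷ 0.000946353 m³/qt = 505.625 kg/m³
505.625 kg/m³ ÷ 0.453592 kg/lb × 0.158987 m³/bbl = 177.225 lb/bbl

177.2 lb/bbl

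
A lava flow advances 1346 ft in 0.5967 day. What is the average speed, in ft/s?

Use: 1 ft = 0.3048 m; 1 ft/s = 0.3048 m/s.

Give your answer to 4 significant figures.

0.02611 ft/s

1346 ft × 0.3048 → 410.261 m
0.5967 day × 86400 → 51554.9 s
v = d / t = 410.261 m / 51554.9 s = 0.00795775 m/s
0.00795775 m/s ÷ (0.3048 m/s/ft/s) = 0.0261081 ft/s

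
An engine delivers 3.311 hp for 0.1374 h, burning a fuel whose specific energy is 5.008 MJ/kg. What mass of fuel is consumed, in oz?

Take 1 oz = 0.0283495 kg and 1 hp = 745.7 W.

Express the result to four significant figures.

3.311 hp → 2469.01 W
0.1374 h → 494.64 s
E = P × t = 2469.01 × 494.64 = 1.22127×10⁶ J
5.008 MJ/kg → 5.008×10⁶ J/kg
m = E / e_s = 1.22127×10⁶ / 5.008×10⁶ = 0.243864 kg
In oz: 0.243864 / 0.0283495 = 8.60206 oz

8.602 oz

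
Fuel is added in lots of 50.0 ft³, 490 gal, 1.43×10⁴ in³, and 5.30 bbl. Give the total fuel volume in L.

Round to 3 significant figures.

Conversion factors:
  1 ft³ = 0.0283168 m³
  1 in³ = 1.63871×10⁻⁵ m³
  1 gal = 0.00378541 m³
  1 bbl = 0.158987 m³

4350 L

50.0 ft³ × 0.0283168 → 1.41584 m³
490 gal × 0.00378541 → 1.85485 m³
1.43×10⁴ in³ × 1.63871×10⁻⁵ → 0.234336 m³
5.30 bbl × 0.158987 → 0.842631 m³
Sum: 1.41584 + 1.85485 + 0.234336 + 0.842631 = 4.34766 m³
In L: 4.34766 / 0.001 = 4347.66 L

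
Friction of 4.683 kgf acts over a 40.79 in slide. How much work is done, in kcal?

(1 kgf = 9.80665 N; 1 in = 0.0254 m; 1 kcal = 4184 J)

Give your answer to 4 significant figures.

0.01137 kcal

4.683 kgf × 9.80665 → 45.9245 N
40.79 in × 0.0254 → 1.03607 m
W = F × d = 45.9245 N × 1.03607 m = 47.581 J
47.581 J ÷ (4184 J/kcal) = 0.0113721 kcal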